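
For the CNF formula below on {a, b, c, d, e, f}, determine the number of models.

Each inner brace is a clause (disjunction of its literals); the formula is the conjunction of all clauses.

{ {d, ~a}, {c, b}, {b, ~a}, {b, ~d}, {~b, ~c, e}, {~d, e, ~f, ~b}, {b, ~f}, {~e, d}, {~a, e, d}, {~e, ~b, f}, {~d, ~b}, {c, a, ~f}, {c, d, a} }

1

There are 2^6 = 64 truth assignments over (a, b, c, d, e, f).
Split on c. With c = 1, the clauses containing c are satisfied and ~c drops from the rest; 1 of the 2^5 = 32 assignments to the other variables satisfy what remains.
With c = 0, by the same count on the reduced clause set, 0 assignments work.
(One model: a=F, b=F, c=T, d=F, e=F, f=F.)
Total: 1 + 0 = 1.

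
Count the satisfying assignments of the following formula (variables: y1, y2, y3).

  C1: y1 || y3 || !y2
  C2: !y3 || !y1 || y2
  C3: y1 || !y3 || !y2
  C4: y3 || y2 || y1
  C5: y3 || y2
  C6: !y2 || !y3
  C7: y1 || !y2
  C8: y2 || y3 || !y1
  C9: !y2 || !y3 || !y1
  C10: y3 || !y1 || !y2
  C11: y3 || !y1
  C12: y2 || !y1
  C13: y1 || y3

1

There are 2^3 = 8 truth assignments over (y1, y2, y3).
Check each against the 13 clauses (columns in the order y1, y2, y3):
  F F F  ✗ fails (y3 || y2 || y1)
  F F T  ✓ satisfies all
  F T F  ✗ fails (y1 || y3 || !y2)
  F T T  ✗ fails (y1 || !y3 || !y2)
  T F F  ✗ fails (y3 || y2)
  T F T  ✗ fails (!y3 || !y1 || y2)
  T T F  ✗ fails (y3 || !y1 || !y2)
  T T T  ✗ fails (!y2 || !y3)
1 of the 8 rows is a model.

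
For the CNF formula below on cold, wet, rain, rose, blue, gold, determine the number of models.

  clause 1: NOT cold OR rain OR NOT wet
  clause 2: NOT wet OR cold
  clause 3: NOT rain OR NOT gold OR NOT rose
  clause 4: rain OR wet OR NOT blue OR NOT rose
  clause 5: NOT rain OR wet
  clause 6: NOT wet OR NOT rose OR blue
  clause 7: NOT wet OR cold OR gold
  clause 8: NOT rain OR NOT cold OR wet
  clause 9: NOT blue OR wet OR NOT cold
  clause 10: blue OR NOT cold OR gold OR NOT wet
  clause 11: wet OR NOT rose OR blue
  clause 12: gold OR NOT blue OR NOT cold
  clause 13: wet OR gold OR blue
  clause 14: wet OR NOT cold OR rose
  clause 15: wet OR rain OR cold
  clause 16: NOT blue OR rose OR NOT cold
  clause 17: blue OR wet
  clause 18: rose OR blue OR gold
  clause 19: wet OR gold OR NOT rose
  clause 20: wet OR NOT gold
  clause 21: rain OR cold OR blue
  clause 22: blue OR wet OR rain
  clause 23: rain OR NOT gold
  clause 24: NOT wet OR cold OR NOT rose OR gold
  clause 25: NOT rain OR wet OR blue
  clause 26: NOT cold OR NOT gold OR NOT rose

There are 2^6 = 64 truth assignments over (cold, wet, rain, rose, blue, gold).
Split on rain. With rain = true, the clauses containing rain are satisfied and NOT rain drops from the rest; 1 of the 2^5 = 32 assignments to the other variables satisfy what remains.
With rain = false, by the same count on the reduced clause set, 0 assignments work.
(One model: cold=T, wet=T, rain=T, rose=F, blue=F, gold=T.)
Total: 1 + 0 = 1.

1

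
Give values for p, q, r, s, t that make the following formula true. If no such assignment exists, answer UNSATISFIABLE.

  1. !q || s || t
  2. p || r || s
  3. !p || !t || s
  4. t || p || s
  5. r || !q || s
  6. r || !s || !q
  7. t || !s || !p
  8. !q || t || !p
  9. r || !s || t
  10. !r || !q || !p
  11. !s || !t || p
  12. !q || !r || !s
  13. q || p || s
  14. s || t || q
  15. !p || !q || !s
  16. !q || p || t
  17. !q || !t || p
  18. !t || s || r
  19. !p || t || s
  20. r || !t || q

Suppose q = false.
Suppose p = true.
Suppose t = true.
(s) alone gives s = true.
(r) alone gives r = true.
Every clause now holds.

p=true; q=false; r=true; s=true; t=true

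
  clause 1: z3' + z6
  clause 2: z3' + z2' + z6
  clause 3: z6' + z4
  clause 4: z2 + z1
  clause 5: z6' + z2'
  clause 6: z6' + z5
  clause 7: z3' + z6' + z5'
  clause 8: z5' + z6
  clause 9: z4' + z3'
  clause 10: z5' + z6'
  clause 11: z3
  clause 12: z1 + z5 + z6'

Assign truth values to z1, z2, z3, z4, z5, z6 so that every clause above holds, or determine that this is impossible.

(z3) alone gives z3 = 1.
(z6) alone gives z6 = 1.
(z4) alone gives z4 = 1.
That conflicts with the unit clause (z4').

UNSATISFIABLE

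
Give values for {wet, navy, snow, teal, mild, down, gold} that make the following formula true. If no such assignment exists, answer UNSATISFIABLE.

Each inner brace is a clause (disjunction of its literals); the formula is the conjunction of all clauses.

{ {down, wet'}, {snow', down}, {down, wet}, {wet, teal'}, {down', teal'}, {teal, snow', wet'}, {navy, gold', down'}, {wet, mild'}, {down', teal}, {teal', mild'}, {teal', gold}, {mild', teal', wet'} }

Suppose down = 1.
Unit clause (teal') forces teal = 0.
Now (teal) is unsatisfied and unit — conflict.
So down must be the other value — set down = 0.
Unit clause (wet') forces wet = 0.
Now (wet) is unsatisfied and unit — conflict.
Neither down = 1 nor down = 0 works.

UNSATISFIABLE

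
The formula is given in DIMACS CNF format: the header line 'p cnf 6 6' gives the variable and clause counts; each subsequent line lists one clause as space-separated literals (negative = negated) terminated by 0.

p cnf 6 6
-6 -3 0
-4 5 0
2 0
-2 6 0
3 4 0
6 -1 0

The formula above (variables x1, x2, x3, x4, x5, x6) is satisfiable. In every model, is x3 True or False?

False

Suppose x3 = True.
Unit clause (¬x6) forces x6 = False.
Unit clause (x2) forces x2 = True.
Now (¬x2) is unsatisfied and unit — conflict.
So every satisfying assignment has x3 = False.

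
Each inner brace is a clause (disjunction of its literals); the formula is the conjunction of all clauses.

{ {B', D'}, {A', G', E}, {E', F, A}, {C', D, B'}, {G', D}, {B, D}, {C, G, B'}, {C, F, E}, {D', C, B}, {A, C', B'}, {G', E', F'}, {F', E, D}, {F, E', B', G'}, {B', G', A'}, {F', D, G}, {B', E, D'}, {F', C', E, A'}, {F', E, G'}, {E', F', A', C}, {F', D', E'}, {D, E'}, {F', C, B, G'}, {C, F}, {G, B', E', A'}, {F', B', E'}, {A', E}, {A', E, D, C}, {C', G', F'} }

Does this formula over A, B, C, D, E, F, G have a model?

Case B = 0:
Unit clause (D) forces D = 1.
Unit clause (C) forces C = 1.
Case F = 1:
Unit clause (E') forces E = 0.
Unit clause (A') forces A = 0.
Unit clause (G') forces G = 0.
Every clause now holds.
A satisfying assignment: A: 0,  B: 0,  C: 1,  D: 1,  E: 0,  F: 1,  G: 0.

Yes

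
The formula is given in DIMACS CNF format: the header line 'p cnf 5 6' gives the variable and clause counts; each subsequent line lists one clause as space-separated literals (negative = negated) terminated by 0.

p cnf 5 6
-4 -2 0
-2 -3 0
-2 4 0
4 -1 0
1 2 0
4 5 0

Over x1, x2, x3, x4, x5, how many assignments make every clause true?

There are 2^5 = 32 truth assignments over (x1, x2, x3, x4, x5).
Split on x1. With x1 = True, the clauses containing x1 are satisfied and ¬x1 drops from the rest; 4 of the 2^4 = 16 assignments to the other variables satisfy what remains.
With x1 = False, by the same count on the reduced clause set, 0 assignments work.
(One model: x1=T, x2=F, x3=F, x4=T, x5=F.)
Total: 4 + 0 = 4.

4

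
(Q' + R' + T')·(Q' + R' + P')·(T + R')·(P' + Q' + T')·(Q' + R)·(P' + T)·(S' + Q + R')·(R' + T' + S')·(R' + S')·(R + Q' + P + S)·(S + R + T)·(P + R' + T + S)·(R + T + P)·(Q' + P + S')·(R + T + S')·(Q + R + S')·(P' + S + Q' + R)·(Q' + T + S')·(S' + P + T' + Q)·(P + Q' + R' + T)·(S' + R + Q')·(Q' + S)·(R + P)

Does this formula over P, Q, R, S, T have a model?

Try T = 1.
Try Q = 0.
Try S = 0.
Try R = 0.
The clause (P) is unit, so P = 1.
All clauses are satisfied.
A satisfying assignment: P ↦ 1; Q ↦ 0; R ↦ 0; S ↦ 0; T ↦ 1.

Yes, satisfiable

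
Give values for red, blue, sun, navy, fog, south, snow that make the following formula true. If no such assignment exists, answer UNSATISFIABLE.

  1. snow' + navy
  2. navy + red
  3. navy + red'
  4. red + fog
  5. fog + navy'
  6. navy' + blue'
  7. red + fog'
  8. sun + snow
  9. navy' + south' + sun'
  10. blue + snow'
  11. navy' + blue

UNSATISFIABLE

Branch on snow: set snow = 0.
The clause (sun) is unit, so sun = 1.
Branch on navy: set navy = 1.
The clause (fog) is unit, so fog = 1.
The clause (blue') is unit, so blue = 0.
But (blue) is also a unit clause — contradiction.
Undo navy and try navy = 0.
The clause (red) is unit, so red = 1.
But (red') is also a unit clause — contradiction.
Neither navy = 1 nor navy = 0 works.
Undo snow and try snow = 1.
The clause (navy) is unit, so navy = 1.
The clause (fog) is unit, so fog = 1.
The clause (blue') is unit, so blue = 0.
But (blue) is also a unit clause — contradiction.
Neither snow = 1 nor snow = 0 works.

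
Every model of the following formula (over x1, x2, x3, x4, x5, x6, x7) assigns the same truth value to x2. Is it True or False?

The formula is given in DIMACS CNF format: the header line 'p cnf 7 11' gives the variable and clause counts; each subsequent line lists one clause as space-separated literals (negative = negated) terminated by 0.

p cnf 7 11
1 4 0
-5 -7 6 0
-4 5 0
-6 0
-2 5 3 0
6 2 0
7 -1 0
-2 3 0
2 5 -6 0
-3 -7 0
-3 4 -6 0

True

Suppose x2 = False.
(¬x6) alone gives x6 = False.
But (x6) is also a unit clause — contradiction.
So every satisfying assignment has x2 = True.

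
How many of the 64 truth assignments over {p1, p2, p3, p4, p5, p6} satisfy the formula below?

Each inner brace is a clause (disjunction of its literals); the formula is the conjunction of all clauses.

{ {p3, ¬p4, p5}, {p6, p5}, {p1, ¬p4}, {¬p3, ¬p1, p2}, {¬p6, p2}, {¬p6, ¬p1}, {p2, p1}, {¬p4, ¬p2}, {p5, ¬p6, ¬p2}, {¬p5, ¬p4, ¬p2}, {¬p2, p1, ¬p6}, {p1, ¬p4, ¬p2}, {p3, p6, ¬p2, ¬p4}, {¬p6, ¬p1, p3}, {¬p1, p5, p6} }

6

There are 2^6 = 64 truth assignments over (p1, p2, p3, p4, p5, p6).
Split on p1. With p1 = True, the clauses containing p1 are satisfied and ¬p1 drops from the rest; 4 of the 2^5 = 32 assignments to the other variables satisfy what remains.
With p1 = False, by the same count on the reduced clause set, 2 assignments work.
(One model: p1=F, p2=T, p3=F, p4=F, p5=T, p6=F.)
Total: 4 + 2 = 6.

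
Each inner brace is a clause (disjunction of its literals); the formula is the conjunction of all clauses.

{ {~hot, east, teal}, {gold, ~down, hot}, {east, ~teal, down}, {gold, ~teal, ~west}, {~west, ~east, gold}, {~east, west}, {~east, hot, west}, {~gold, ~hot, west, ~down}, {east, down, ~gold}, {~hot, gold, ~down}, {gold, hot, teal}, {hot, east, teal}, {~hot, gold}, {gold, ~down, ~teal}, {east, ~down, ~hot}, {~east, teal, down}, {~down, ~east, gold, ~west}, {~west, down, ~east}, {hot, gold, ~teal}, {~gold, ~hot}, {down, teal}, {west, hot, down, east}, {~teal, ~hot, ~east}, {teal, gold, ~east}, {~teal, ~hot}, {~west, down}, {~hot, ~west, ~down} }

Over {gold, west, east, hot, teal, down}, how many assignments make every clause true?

4

There are 2^6 = 64 truth assignments over (gold, west, east, hot, teal, down).
Split on gold. With gold = 1, the clauses containing gold are satisfied and ~gold drops from the rest; 4 of the 2^5 = 32 assignments to the other variables satisfy what remains.
With gold = 0, by the same count on the reduced clause set, 0 assignments work.
Total: 4 + 0 = 4.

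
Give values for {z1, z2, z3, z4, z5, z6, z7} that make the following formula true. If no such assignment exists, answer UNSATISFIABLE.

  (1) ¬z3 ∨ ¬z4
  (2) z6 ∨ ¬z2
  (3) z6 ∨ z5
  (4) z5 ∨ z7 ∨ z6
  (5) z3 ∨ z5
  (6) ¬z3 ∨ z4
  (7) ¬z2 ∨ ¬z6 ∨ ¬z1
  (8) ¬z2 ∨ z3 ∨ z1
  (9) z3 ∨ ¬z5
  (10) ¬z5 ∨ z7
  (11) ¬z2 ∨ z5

Suppose z3 = False.
Unit clause (z5) forces z5 = True.
That conflicts with the unit clause (¬z5).
Backtrack on z3: now try z3 = True.
Unit clause (¬z4) forces z4 = False.
That conflicts with the unit clause (z4).
Neither z3 = True nor z3 = False works.

UNSATISFIABLE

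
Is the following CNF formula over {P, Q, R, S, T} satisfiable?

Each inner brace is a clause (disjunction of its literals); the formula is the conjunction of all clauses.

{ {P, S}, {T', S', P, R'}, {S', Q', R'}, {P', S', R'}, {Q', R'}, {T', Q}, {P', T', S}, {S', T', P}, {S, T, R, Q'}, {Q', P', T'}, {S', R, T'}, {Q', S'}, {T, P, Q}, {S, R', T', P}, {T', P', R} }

Branch on P: set P = 1.
Branch on S: set S = 1.
Unit clause (R') forces R = 0.
Unit clause (T') forces T = 0.
Unit clause (Q') forces Q = 0.
This assignment satisfies each clause.
A satisfying assignment: P ↦ 1, Q ↦ 0, R ↦ 0, S ↦ 1, T ↦ 0.

Yes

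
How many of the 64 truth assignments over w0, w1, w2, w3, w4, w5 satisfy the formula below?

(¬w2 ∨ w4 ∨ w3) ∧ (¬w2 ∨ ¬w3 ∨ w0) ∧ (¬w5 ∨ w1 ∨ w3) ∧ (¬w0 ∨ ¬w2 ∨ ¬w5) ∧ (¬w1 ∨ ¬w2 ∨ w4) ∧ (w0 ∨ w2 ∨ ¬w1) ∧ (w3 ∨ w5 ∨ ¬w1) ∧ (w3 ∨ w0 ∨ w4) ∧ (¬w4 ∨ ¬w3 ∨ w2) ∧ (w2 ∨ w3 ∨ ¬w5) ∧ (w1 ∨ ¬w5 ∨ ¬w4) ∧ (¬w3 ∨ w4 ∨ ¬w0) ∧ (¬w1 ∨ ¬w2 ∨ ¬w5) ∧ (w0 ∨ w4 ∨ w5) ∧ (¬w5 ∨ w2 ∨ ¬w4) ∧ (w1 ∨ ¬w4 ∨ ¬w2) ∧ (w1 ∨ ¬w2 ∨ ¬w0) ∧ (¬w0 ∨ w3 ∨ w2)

3

There are 2^6 = 64 truth assignments over (w0, w1, w2, w3, w4, w5).
Split on w0. With w0 = True, the clauses containing w0 are satisfied and ¬w0 drops from the rest; 1 of the 2^5 = 32 assignments to the other variables satisfy what remains.
With w0 = False, by the same count on the reduced clause set, 2 assignments work.
(One model: w0=F, w1=F, w2=F, w3=F, w4=T, w5=F.)
Total: 1 + 2 = 3.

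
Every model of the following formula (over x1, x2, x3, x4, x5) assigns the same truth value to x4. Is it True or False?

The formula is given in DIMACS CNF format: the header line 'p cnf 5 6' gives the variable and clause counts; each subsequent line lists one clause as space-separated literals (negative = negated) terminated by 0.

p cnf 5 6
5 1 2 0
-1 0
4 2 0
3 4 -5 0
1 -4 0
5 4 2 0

False

Suppose x4 = True.
The clause (¬x1) is unit, so x1 = False.
Now (x1) is unsatisfied and unit — conflict.
So every satisfying assignment has x4 = False.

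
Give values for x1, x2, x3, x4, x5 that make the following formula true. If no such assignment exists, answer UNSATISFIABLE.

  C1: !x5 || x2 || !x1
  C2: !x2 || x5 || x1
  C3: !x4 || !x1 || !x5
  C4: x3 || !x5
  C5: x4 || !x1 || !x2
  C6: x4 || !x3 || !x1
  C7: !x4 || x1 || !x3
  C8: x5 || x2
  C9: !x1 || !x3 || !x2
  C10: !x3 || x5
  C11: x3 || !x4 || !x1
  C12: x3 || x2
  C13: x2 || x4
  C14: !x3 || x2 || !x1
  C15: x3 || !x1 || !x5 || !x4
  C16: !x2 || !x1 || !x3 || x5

x1: false; x2: true; x3: true; x4: false; x5: true

Try x3 = true.
Unit clause (x5) forces x5 = true.
Try x2 = true.
Unit clause (!x1) forces x1 = false.
Unit clause (!x4) forces x4 = false.
This assignment satisfies each clause.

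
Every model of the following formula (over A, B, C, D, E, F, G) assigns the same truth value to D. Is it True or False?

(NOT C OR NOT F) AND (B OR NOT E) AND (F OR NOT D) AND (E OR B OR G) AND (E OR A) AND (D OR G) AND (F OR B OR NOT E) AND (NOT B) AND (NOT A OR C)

Suppose D = true.
The clause (F) is unit, so F = true.
The clause (NOT C) is unit, so C = false.
The clause (NOT B) is unit, so B = false.
The clause (NOT E) is unit, so E = false.
The clause (G) is unit, so G = true.
The clause (A) is unit, so A = true.
That conflicts with the unit clause (NOT A).
So every satisfying assignment has D = False.

False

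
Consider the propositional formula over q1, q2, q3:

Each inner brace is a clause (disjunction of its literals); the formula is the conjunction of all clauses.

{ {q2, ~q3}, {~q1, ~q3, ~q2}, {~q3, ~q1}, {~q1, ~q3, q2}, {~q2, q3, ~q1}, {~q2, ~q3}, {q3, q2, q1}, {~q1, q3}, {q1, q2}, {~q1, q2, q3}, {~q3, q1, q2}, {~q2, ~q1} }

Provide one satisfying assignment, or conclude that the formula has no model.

Case q2 = 1:
From the singleton clause (~q3), q3 = 0.
From the singleton clause (~q1), q1 = 0.
Every clause now holds.

q1 ↦ 0; q2 ↦ 1; q3 ↦ 0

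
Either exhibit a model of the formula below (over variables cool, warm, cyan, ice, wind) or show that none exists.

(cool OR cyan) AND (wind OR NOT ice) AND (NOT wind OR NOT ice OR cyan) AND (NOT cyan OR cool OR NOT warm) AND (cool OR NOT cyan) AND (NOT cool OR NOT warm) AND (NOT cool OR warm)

UNSATISFIABLE

Try cool = true.
Unit clause (NOT warm) forces warm = false.
Now (warm) is unsatisfied and unit — conflict.
That branch fails; take cool = false instead.
Unit clause (cyan) forces cyan = true.
Now (NOT cyan) is unsatisfied and unit — conflict.
Neither cool = true nor cool = false works.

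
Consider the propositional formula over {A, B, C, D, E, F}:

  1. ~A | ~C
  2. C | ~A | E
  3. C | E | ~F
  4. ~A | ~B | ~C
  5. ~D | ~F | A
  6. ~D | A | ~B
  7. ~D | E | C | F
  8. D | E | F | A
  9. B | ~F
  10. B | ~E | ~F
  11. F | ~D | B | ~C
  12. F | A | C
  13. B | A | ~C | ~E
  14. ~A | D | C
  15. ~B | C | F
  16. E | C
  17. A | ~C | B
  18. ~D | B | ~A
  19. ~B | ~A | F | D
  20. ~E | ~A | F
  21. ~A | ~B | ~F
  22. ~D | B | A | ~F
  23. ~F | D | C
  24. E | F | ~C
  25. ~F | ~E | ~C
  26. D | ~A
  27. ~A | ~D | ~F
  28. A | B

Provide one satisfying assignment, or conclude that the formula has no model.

Suppose A = 0.
From the singleton clause (B), B = 1.
From the singleton clause (~D), D = 0.
Suppose E = 0.
From the singleton clause (F), F = 1.
From the singleton clause (C), C = 1.
All clauses are satisfied.

A: 0, B: 1, C: 1, D: 0, E: 0, F: 1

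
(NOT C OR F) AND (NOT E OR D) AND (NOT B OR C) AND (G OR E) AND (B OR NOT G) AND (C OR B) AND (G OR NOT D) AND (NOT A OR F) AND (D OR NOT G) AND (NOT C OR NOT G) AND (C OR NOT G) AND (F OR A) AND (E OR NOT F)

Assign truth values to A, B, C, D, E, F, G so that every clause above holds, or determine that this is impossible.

UNSATISFIABLE

Branch on C: set C = false.
Unit clause (NOT B) forces B = false.
Now (B) is unsatisfied and unit — conflict.
That branch fails; take C = true instead.
Unit clause (F) forces F = true.
Unit clause (NOT G) forces G = false.
Unit clause (E) forces E = true.
Unit clause (D) forces D = true.
Now (NOT D) is unsatisfied and unit — conflict.
Either choice for C ends in contradiction.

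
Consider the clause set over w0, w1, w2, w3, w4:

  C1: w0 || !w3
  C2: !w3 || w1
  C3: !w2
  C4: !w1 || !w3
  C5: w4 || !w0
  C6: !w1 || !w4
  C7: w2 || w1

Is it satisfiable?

(!w2) alone gives w2 = false.
(w1) alone gives w1 = true.
(!w3) alone gives w3 = false.
(!w4) alone gives w4 = false.
(!w0) alone gives w0 = false.
All clauses are satisfied.
A satisfying assignment: w0: false, w1: true, w2: false, w3: false, w4: false.

Yes, satisfiable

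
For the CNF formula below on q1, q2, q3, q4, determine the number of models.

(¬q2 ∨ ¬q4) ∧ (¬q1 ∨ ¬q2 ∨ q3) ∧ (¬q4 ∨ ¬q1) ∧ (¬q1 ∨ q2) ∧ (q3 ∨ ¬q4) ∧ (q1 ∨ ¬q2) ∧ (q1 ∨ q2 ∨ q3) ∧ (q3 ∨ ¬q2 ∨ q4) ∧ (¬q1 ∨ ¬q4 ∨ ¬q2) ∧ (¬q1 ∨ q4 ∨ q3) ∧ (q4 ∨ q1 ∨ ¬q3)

There are 2^4 = 16 truth assignments over (q1, q2, q3, q4).
Check each against the 11 clauses (columns in the order q1, q2, q3, q4):
  F F F F  ✗ fails (q1 ∨ q2 ∨ q3)
  F F F T  ✗ fails (q3 ∨ ¬q4)
  F F T F  ✗ fails (q4 ∨ q1 ∨ ¬q3)
  F F T T  ✓ satisfies all
  F T F F  ✗ fails (q1 ∨ ¬q2)
  F T F T  ✗ fails (¬q2 ∨ ¬q4)
  F T T F  ✗ fails (q1 ∨ ¬q2)
  F T T T  ✗ fails (¬q2 ∨ ¬q4)
  T F F F  ✗ fails (¬q1 ∨ q2)
  T F F T  ✗ fails (¬q4 ∨ ¬q1)
  T F T F  ✗ fails (¬q1 ∨ q2)
  T F T T  ✗ fails (¬q4 ∨ ¬q1)
  T T F F  ✗ fails (¬q1 ∨ ¬q2 ∨ q3)
  T T F T  ✗ fails (¬q2 ∨ ¬q4)
  T T T F  ✓ satisfies all
  T T T T  ✗ fails (¬q2 ∨ ¬q4)
2 of the 16 rows are models.

2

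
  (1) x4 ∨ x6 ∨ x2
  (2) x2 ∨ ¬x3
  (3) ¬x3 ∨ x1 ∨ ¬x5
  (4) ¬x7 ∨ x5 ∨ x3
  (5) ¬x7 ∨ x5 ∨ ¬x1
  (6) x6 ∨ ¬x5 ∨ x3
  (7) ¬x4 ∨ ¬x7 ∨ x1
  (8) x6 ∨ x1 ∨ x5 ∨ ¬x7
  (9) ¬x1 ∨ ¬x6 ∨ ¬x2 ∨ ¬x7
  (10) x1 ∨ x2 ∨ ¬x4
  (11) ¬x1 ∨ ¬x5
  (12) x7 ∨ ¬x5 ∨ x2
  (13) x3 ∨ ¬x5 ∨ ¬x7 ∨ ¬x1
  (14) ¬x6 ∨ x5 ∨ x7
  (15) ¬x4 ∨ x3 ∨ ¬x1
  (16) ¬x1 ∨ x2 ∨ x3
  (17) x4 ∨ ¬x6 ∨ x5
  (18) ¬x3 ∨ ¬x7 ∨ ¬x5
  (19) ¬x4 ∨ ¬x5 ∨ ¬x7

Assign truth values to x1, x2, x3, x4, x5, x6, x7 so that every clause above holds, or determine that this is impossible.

Branch on x2: set x2 = True.
Branch on x1: set x1 = False.
Branch on x3: set x3 = False.
Branch on x7: set x7 = False.
Branch on x6: set x6 = False.
Unit clause (¬x5) forces x5 = False.
Every clause is now satisfied; x4 is unconstrained.

x1=False, x2=True, x3=False, x4=False, x5=False, x6=False, x7=False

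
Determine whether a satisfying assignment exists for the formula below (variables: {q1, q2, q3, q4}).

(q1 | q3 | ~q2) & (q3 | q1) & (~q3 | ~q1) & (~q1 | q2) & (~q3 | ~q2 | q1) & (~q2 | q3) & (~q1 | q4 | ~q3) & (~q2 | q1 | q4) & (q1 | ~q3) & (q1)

The clause (q1) is unit, so q1 = 1.
The clause (~q3) is unit, so q3 = 0.
The clause (q2) is unit, so q2 = 1.
But (~q2) is also a unit clause — contradiction.
No assignment satisfies every clause.

No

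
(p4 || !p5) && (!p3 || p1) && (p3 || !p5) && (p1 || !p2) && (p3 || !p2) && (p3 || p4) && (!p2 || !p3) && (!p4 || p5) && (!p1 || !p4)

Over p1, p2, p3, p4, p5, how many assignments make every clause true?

1

There are 2^5 = 32 truth assignments over (p1, p2, p3, p4, p5).
Split on p2. With p2 = true, the clauses containing p2 are satisfied and !p2 drops from the rest; 0 of the 2^4 = 16 assignments to the other variables satisfy what remains.
With p2 = false, by the same count on the reduced clause set, 1 assignment works.
(One model: p1=T, p2=F, p3=T, p4=F, p5=F.)
Total: 0 + 1 = 1.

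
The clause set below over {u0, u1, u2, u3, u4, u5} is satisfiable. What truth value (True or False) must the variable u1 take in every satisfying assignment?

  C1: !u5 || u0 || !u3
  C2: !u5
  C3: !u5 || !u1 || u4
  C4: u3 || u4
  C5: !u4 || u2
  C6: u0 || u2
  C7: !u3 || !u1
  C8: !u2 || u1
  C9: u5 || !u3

True

Suppose u1 = false.
The clause (!u5) is unit, so u5 = false.
The clause (!u2) is unit, so u2 = false.
The clause (!u4) is unit, so u4 = false.
The clause (u3) is unit, so u3 = true.
Now (!u3) is unsatisfied and unit — conflict.
So every satisfying assignment has u1 = True.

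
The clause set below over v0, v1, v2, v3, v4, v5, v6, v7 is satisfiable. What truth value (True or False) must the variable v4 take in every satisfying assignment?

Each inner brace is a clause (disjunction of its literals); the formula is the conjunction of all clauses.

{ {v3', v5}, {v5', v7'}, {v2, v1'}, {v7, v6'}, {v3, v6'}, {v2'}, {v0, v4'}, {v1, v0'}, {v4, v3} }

Suppose v4 = 1.
Unit clause (v2') forces v2 = 0.
Unit clause (v1') forces v1 = 0.
Unit clause (v0) forces v0 = 1.
Now (v0') is unsatisfied and unit — conflict.
So every satisfying assignment has v4 = False.

False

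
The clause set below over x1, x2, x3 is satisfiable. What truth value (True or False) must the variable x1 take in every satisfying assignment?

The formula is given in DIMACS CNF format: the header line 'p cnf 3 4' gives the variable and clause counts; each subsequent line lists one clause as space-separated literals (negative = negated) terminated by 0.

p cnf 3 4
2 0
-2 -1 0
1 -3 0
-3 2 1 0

Suppose x1 = True.
From the singleton clause (x2), x2 = True.
But (¬x2) is also a unit clause — contradiction.
So every satisfying assignment has x1 = False.

False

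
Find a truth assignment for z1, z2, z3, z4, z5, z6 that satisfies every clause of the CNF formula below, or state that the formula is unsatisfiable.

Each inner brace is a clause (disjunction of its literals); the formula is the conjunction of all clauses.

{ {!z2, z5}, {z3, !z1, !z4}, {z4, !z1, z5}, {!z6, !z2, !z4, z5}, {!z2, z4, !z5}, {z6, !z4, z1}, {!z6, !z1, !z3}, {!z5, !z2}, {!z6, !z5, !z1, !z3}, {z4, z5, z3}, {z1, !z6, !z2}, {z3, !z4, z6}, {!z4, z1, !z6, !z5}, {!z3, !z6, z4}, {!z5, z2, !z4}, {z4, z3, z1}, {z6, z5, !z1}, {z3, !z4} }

Case z2 = false:
Case z5 = false:
Case z4 = false:
From the singleton clause (!z1), z1 = false.
From the singleton clause (z3), z3 = true.
From the singleton clause (!z6), z6 = false.
This assignment satisfies each clause.

z1=false, z2=false, z3=true, z4=false, z5=false, z6=false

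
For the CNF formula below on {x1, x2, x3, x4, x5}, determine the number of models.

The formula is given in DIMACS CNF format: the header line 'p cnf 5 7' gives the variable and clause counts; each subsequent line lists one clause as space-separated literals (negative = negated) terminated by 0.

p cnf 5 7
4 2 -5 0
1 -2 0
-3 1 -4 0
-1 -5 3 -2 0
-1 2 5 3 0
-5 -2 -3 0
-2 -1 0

8

There are 2^5 = 32 truth assignments over (x1, x2, x3, x4, x5).
Split on x5. With x5 = True, the clauses containing x5 are satisfied and ¬x5 drops from the rest; 3 of the 2^4 = 16 assignments to the other variables satisfy what remains.
With x5 = False, by the same count on the reduced clause set, 5 assignments work.
(One model: x1=F, x2=F, x3=F, x4=F, x5=F.)
Total: 3 + 5 = 8.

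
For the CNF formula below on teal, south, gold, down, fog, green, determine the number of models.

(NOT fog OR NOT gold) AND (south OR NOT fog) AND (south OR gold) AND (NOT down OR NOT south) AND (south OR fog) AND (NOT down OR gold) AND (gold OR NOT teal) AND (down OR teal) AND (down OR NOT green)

There are 2^6 = 64 truth assignments over (teal, south, gold, down, fog, green).
Split on south. With south = true, the clauses containing south are satisfied and NOT south drops from the rest; 1 of the 2^5 = 32 assignments to the other variables satisfy what remains.
With south = false, by the same count on the reduced clause set, 0 assignments work.
Total: 1 + 0 = 1.

1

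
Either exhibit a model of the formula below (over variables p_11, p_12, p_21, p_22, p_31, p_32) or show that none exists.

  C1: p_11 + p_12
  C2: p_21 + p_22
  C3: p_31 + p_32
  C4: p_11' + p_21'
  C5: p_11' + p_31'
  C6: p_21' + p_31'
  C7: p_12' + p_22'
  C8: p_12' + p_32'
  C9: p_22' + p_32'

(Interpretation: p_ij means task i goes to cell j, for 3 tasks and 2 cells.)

Try p_11 = 1.
The clause (p_21') is unit, so p_21 = 0.
The clause (p_22) is unit, so p_22 = 1.
The clause (p_31') is unit, so p_31 = 0.
The clause (p_32) is unit, so p_32 = 1.
But (p_32') is also a unit clause — contradiction.
That branch fails; take p_11 = 0 instead.
The clause (p_12) is unit, so p_12 = 1.
The clause (p_22') is unit, so p_22 = 0.
The clause (p_21) is unit, so p_21 = 1.
The clause (p_31') is unit, so p_31 = 0.
The clause (p_32) is unit, so p_32 = 1.
But (p_32') is also a unit clause — contradiction.
Neither p_11 = 1 nor p_11 = 0 works.

UNSATISFIABLE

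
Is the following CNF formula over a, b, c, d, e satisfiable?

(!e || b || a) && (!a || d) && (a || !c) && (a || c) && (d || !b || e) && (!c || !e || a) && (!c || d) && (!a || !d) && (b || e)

Unsatisfiable

Try a = false.
(!c) alone gives c = false.
But (c) is also a unit clause — contradiction.
Undo a and try a = true.
(d) alone gives d = true.
But (!d) is also a unit clause — contradiction.
Neither a = true nor a = false works.
No assignment satisfies every clause.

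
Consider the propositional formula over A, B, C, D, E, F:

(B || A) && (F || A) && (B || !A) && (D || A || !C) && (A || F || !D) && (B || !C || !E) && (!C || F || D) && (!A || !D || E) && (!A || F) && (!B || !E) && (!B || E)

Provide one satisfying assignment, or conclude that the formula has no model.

Case B = true:
From the singleton clause (!E), E = false.
But (E) is also a unit clause — contradiction.
Undo B and try B = false.
From the singleton clause (A), A = true.
But (!A) is also a unit clause — contradiction.
Both values of B lead to a conflict.

UNSATISFIABLE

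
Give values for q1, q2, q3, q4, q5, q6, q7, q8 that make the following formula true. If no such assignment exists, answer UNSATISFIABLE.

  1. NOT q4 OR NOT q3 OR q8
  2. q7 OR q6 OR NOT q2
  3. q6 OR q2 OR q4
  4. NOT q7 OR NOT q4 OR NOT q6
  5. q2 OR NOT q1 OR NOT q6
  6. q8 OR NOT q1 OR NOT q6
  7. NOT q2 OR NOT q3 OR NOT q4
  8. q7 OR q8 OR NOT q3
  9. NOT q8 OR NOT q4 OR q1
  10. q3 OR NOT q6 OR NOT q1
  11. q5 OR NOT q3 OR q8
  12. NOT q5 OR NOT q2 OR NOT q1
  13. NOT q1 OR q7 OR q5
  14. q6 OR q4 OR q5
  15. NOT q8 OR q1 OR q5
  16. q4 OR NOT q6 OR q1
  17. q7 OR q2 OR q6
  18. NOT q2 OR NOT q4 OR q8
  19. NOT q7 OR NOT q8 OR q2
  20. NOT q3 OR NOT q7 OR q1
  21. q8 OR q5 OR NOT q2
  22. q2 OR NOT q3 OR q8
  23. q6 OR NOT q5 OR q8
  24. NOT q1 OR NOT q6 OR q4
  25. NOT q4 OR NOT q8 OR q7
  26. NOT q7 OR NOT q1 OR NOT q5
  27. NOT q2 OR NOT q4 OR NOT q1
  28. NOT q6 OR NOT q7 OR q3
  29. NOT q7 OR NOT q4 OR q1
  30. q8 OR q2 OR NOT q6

q1 ↦ false; q2 ↦ true; q3 ↦ false; q4 ↦ false; q5 ↦ true; q6 ↦ false; q7 ↦ true; q8 ↦ true

Case q4 = false:
Case q6 = false:
Unit clause (q2) forces q2 = true.
Unit clause (q7) forces q7 = true.
Unit clause (q5) forces q5 = true.
Unit clause (NOT q1) forces q1 = false.
Unit clause (NOT q3) forces q3 = false.
Unit clause (q8) forces q8 = true.
This assignment satisfies each clause.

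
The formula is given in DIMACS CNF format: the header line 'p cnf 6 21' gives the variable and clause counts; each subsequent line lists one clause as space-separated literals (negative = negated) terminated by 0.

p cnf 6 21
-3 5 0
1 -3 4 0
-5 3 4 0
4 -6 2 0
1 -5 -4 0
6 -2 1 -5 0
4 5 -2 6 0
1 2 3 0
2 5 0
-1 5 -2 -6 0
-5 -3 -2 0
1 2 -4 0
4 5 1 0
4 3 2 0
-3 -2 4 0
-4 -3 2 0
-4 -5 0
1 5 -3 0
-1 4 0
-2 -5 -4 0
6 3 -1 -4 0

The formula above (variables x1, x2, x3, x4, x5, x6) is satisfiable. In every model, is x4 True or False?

True

Suppose x4 = False.
Unit clause (¬x1) forces x1 = False.
Unit clause (¬x3) forces x3 = False.
Unit clause (¬x5) forces x5 = False.
But (x5) is also a unit clause — contradiction.
So every satisfying assignment has x4 = True.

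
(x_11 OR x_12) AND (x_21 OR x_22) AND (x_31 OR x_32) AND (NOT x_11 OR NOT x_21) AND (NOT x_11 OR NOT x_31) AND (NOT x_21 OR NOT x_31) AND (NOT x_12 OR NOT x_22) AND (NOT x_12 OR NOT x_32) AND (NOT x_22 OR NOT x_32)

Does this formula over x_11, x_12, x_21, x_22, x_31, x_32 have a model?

Case x_11 = true:
The clause (NOT x_21) is unit, so x_21 = false.
The clause (x_22) is unit, so x_22 = true.
The clause (NOT x_31) is unit, so x_31 = false.
The clause (x_32) is unit, so x_32 = true.
Now (NOT x_32) is unsatisfied and unit — conflict.
Backtrack on x_11: now try x_11 = false.
The clause (x_12) is unit, so x_12 = true.
The clause (NOT x_22) is unit, so x_22 = false.
The clause (x_21) is unit, so x_21 = true.
The clause (NOT x_31) is unit, so x_31 = false.
The clause (x_32) is unit, so x_32 = true.
Now (NOT x_32) is unsatisfied and unit — conflict.
Both values of x_11 lead to a conflict.
No assignment satisfies every clause.

No, unsatisfiable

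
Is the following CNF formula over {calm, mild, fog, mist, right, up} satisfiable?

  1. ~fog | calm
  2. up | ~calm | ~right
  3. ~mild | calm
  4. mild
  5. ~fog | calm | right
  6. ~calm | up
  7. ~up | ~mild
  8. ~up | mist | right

Unsatisfiable

Unit clause (mild) forces mild = 1.
Unit clause (calm) forces calm = 1.
Unit clause (up) forces up = 1.
Now (~up) is unsatisfied and unit — conflict.
No assignment satisfies every clause.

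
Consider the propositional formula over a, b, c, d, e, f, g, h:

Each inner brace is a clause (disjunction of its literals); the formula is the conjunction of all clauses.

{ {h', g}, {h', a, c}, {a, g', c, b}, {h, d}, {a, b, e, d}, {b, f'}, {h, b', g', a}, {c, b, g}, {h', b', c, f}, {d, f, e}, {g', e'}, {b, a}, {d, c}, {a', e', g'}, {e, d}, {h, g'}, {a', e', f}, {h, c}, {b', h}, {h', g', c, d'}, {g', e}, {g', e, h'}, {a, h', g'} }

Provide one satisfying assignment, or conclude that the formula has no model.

Try h = 0.
From the singleton clause (d), d = 1.
From the singleton clause (g'), g = 0.
From the singleton clause (c), c = 1.
From the singleton clause (b'), b = 0.
From the singleton clause (f'), f = 0.
From the singleton clause (a), a = 1.
From the singleton clause (e'), e = 0.
All clauses are satisfied.

a ↦ 1; b ↦ 0; c ↦ 1; d ↦ 1; e ↦ 0; f ↦ 0; g ↦ 0; h ↦ 0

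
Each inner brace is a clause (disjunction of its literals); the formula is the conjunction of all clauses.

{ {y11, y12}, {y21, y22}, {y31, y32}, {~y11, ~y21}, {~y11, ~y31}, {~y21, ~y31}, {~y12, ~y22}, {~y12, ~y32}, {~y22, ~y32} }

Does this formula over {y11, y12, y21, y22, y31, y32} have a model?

No, unsatisfiable

Case y11 = 1:
Unit clause (~y21) forces y21 = 0.
Unit clause (y22) forces y22 = 1.
Unit clause (~y31) forces y31 = 0.
Unit clause (y32) forces y32 = 1.
But (~y32) is also a unit clause — contradiction.
So y11 must be the other value — set y11 = 0.
Unit clause (y12) forces y12 = 1.
Unit clause (~y22) forces y22 = 0.
Unit clause (y21) forces y21 = 1.
Unit clause (~y31) forces y31 = 0.
Unit clause (y32) forces y32 = 1.
But (~y32) is also a unit clause — contradiction.
Neither y11 = 1 nor y11 = 0 works.
No assignment satisfies every clause.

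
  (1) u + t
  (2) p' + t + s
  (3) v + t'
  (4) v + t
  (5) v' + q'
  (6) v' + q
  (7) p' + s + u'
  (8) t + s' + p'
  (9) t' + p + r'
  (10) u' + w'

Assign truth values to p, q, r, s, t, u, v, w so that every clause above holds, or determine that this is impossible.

Suppose u = 1.
From the singleton clause (w'), w = 0.
Suppose v = 1.
From the singleton clause (q'), q = 0.
Now (q) is unsatisfied and unit — conflict.
That branch fails; take v = 0 instead.
From the singleton clause (t'), t = 0.
Now (t) is unsatisfied and unit — conflict.
Neither v = 1 nor v = 0 works.
That branch fails; take u = 0 instead.
From the singleton clause (t), t = 1.
From the singleton clause (v), v = 1.
From the singleton clause (q'), q = 0.
Now (q) is unsatisfied and unit — conflict.
Neither u = 1 nor u = 0 works.

UNSATISFIABLE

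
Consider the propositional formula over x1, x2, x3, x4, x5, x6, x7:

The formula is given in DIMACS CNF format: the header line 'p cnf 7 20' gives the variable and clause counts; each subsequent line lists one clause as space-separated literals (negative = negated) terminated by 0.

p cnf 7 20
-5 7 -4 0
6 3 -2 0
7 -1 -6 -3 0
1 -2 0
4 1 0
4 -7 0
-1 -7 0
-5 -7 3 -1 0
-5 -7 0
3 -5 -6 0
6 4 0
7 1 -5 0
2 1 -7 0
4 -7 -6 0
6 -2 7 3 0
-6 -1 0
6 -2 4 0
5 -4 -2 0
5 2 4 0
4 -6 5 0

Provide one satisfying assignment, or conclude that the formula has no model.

x1: True, x2: False, x3: True, x4: True, x5: False, x6: False, x7: False

Try x1 = True.
The clause (¬x7) is unit, so x7 = False.
The clause (¬x6) is unit, so x6 = False.
The clause (x4) is unit, so x4 = True.
The clause (¬x5) is unit, so x5 = False.
The clause (¬x2) is unit, so x2 = False.
All clauses hold; x3 can take either value.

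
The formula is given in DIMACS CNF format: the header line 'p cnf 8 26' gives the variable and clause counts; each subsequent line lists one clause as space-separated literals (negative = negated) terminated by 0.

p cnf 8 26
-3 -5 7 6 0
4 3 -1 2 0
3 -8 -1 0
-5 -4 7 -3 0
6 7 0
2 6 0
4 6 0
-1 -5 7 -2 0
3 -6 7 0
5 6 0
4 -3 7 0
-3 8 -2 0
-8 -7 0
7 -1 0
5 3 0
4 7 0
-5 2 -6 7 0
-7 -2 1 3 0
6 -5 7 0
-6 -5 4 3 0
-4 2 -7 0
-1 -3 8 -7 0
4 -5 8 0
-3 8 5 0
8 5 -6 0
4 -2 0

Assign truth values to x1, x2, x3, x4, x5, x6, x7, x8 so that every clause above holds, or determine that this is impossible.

x1: True,  x2: True,  x3: False,  x4: True,  x5: True,  x6: True,  x7: True,  x8: False

Suppose x6 = True.
Suppose x3 = False.
(x7) alone gives x7 = True.
(¬x8) alone gives x8 = False.
(x5) alone gives x5 = True.
(x4) alone gives x4 = True.
(x2) alone gives x2 = True.
(x1) alone gives x1 = True.
All clauses are satisfied.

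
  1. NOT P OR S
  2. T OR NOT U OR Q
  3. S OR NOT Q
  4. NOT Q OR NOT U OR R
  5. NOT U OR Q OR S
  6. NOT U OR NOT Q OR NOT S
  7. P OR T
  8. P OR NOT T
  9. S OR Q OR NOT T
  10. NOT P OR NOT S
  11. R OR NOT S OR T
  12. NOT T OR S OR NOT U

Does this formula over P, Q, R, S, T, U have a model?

Branch on P: set P = false.
Unit clause (T) forces T = true.
Now (NOT T) is unsatisfied and unit — conflict.
So P must be the other value — set P = true.
Unit clause (S) forces S = true.
Now (NOT S) is unsatisfied and unit — conflict.
Both values of P lead to a conflict.
No assignment satisfies every clause.

No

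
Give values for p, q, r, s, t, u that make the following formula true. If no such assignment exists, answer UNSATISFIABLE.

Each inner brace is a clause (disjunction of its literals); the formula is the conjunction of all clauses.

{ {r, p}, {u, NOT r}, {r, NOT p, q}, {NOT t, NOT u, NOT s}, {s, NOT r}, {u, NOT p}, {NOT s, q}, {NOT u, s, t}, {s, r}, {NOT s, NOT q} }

UNSATISFIABLE

Suppose r = true.
Unit clause (u) forces u = true.
Unit clause (s) forces s = true.
Unit clause (NOT t) forces t = false.
Unit clause (q) forces q = true.
Now (NOT q) is unsatisfied and unit — conflict.
So r must be the other value — set r = false.
Unit clause (p) forces p = true.
Unit clause (q) forces q = true.
Unit clause (u) forces u = true.
Unit clause (s) forces s = true.
Now (NOT s) is unsatisfied and unit — conflict.
Either choice for r ends in contradiction.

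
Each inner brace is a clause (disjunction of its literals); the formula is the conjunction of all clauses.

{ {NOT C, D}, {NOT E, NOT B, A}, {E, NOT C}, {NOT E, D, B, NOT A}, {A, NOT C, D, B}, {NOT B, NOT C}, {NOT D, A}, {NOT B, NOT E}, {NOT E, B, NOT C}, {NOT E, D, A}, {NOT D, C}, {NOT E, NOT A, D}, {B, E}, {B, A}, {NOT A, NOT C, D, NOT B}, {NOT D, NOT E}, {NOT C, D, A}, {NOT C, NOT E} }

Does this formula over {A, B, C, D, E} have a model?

Satisfiable

Try C = false.
From the singleton clause (NOT D), D = false.
Try B = true.
From the singleton clause (NOT E), E = false.
All clauses hold; A can take either value.
A satisfying assignment: A ↦ false,  B ↦ true,  C ↦ false,  D ↦ false,  E ↦ false.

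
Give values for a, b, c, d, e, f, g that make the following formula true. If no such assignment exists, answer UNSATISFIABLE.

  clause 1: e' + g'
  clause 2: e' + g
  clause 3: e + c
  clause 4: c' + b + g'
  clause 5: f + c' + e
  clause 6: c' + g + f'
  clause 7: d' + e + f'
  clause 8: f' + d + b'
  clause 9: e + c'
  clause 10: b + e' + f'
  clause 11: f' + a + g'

Suppose e = 0.
The clause (c) is unit, so c = 1.
Now (c') is unsatisfied and unit — conflict.
Backtrack on e: now try e = 1.
The clause (g') is unit, so g = 0.
Now (g) is unsatisfied and unit — conflict.
Neither e = 1 nor e = 0 works.

UNSATISFIABLE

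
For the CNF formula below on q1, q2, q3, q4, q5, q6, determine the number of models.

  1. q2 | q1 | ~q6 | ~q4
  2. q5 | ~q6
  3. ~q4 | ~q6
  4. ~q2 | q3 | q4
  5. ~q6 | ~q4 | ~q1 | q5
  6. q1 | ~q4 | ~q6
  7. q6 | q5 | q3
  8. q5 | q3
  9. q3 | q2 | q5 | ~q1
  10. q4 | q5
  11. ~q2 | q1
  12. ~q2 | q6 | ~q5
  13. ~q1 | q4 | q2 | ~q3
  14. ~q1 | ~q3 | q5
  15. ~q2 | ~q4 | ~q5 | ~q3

12

There are 2^6 = 64 truth assignments over (q1, q2, q3, q4, q5, q6).
Split on q4. With q4 = 1, the clauses containing q4 are satisfied and ~q4 drops from the rest; 5 of the 2^5 = 32 assignments to the other variables satisfy what remains.
With q4 = 0, by the same count on the reduced clause set, 7 assignments work.
(One model: q1=F, q2=F, q3=F, q4=F, q5=T, q6=F.)
Total: 5 + 7 = 12.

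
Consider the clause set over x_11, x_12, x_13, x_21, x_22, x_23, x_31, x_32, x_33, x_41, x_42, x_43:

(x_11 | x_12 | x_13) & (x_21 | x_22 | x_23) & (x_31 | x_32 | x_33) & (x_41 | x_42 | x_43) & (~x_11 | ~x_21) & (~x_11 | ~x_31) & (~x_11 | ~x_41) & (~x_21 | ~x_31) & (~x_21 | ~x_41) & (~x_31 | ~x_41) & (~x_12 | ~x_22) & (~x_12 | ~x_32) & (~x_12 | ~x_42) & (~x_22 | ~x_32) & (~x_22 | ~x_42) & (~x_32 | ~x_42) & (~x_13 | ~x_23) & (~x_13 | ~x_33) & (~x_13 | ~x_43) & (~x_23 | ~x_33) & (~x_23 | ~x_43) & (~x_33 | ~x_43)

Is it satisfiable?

No

Suppose x_11 = 0.
Suppose x_12 = 1.
(~x_22) alone gives x_22 = 0.
(~x_32) alone gives x_32 = 0.
(~x_42) alone gives x_42 = 0.
Suppose x_21 = 1.
(~x_31) alone gives x_31 = 0.
(x_33) alone gives x_33 = 1.
(~x_41) alone gives x_41 = 0.
(x_43) alone gives x_43 = 1.
That conflicts with the unit clause (~x_43).
Backtrack on x_21: now try x_21 = 0.
(x_23) alone gives x_23 = 1.
(~x_13) alone gives x_13 = 0.
(~x_33) alone gives x_33 = 0.
(x_31) alone gives x_31 = 1.
(~x_41) alone gives x_41 = 0.
(x_43) alone gives x_43 = 1.
That conflicts with the unit clause (~x_43).
Neither x_21 = 1 nor x_21 = 0 works.
Backtrack on x_12: now try x_12 = 0.
(x_13) alone gives x_13 = 1.
(~x_23) alone gives x_23 = 0.
(~x_33) alone gives x_33 = 0.
(~x_43) alone gives x_43 = 0.
Suppose x_21 = 1.
(~x_31) alone gives x_31 = 0.
(x_32) alone gives x_32 = 1.
(~x_41) alone gives x_41 = 0.
(x_42) alone gives x_42 = 1.
That conflicts with the unit clause (~x_42).
Backtrack on x_21: now try x_21 = 0.
(x_22) alone gives x_22 = 1.
(~x_32) alone gives x_32 = 0.
(x_31) alone gives x_31 = 1.
(~x_41) alone gives x_41 = 0.
(x_42) alone gives x_42 = 1.
That conflicts with the unit clause (~x_42).
Neither x_21 = 1 nor x_21 = 0 works.
Neither x_12 = 1 nor x_12 = 0 works.
Backtrack on x_11: now try x_11 = 1.
(~x_21) alone gives x_21 = 0.
(~x_31) alone gives x_31 = 0.
(~x_41) alone gives x_41 = 0.
Suppose x_22 = 1.
(~x_12) alone gives x_12 = 0.
(~x_32) alone gives x_32 = 0.
(x_33) alone gives x_33 = 1.
(~x_42) alone gives x_42 = 0.
(x_43) alone gives x_43 = 1.
That conflicts with the unit clause (~x_43).
Backtrack on x_22: now try x_22 = 0.
(x_23) alone gives x_23 = 1.
(~x_13) alone gives x_13 = 0.
(~x_33) alone gives x_33 = 0.
(x_32) alone gives x_32 = 1.
(~x_12) alone gives x_12 = 0.
(~x_42) alone gives x_42 = 0.
(x_43) alone gives x_43 = 1.
That conflicts with the unit clause (~x_43).
Neither x_22 = 1 nor x_22 = 0 works.
Neither x_11 = 1 nor x_11 = 0 works.
No assignment satisfies every clause.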